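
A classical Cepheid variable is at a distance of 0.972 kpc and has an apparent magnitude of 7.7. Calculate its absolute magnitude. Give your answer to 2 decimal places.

d = 0.972 kpc = 972.0 pc
5 log₁₀(d/10 pc) = 5 log₁₀(972.0) − 5 = 9.938
M = m − 5 log₁₀(d/10) = 7.7 − 9.938 = -2.238

M ≈ -2.24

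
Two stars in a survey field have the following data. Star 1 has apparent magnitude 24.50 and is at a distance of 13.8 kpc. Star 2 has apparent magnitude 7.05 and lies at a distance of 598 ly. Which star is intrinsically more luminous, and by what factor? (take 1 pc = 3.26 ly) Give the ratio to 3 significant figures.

Star 1: d = 13.8 kpc = 13800 pc
Star 1: M = m − 5 log₁₀ d + 5 = 24.50 − 5·4.1399 + 5 = 8.801
Star 2: d = 598 ly / 3.26 = 183.4 pc
Star 2: M = m − 5 log₁₀ d + 5 = 7.05 − 5·2.2635 + 5 = 0.733
ΔM = M_1 − M_2 = 8.801 − (0.733) = 8.068; smaller M is more luminous → Star 2.
L ratio = 10^(0.4 |ΔM|) = 10^3.227 = 1687

Star 2 is more luminous, by a factor of 1690.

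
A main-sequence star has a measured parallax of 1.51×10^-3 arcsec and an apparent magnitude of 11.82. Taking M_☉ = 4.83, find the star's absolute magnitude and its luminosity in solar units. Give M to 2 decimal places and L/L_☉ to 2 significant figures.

d = 1/p = 1/1.51×10^-3″ = 662.3 pc
M = m − 5 log₁₀ d + 5 = 11.82 − 5·2.8210 + 5 = 2.715
M − M_☉ = 2.715 − 4.83 = -2.115
L/L_☉ = 10^(−0.4 × -2.115) = 7.015

M ≈ 2.71; L/L_☉ ≈ 7.0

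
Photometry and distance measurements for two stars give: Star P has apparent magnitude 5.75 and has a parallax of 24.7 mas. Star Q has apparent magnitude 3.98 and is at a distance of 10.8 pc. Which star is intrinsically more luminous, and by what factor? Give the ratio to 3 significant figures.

Star P is more luminous, by a factor of 2.75.

Star P: p = 24.7 mas = 0.0247″ → d = 1/p = 40.49 pc
Star P: M = m − 5 log₁₀ d + 5 = 5.75 − 5·1.6073 + 5 = 2.713
Star Q: M = m − 5 log₁₀ d + 5 = 3.98 − 5·1.0334 + 5 = 3.813
ΔM = M_P − M_Q = 2.713 − (3.813) = -1.099; smaller M is more luminous → Star P.
L ratio = 10^(0.4 |ΔM|) = 10^0.440 = 2.753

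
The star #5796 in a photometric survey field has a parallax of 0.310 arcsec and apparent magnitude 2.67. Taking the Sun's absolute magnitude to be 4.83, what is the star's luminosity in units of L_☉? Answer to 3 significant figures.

L/L_☉ ≈ 0.761

d = 1/p = 1/0.310″ = 3.226 pc
M = m − 5 log₁₀ d + 5 = 2.67 − 5·0.5086 + 5 = 5.127
M − M_☉ = 5.127 − 4.83 = 0.297
L/L_☉ = 10^(−0.4 × 0.297) = 0.7608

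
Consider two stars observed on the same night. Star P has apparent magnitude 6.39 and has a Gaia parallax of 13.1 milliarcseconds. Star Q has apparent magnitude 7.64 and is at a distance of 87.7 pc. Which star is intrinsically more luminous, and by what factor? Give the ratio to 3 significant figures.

Star P is more luminous, by a factor of 2.40.

Star P: p = 13.1 mas = 0.0131″ → d = 1/p = 76.34 pc
Star P: M = m − 5 log₁₀ d + 5 = 6.39 − 5·1.8827 + 5 = 1.976
Star Q: M = m − 5 log₁₀ d + 5 = 7.64 − 5·1.9430 + 5 = 2.925
ΔM = M_P − M_Q = 1.976 − (2.925) = -0.949; smaller M is more luminous → Star P.
L ratio = 10^(0.4 |ΔM|) = 10^0.379 = 2.396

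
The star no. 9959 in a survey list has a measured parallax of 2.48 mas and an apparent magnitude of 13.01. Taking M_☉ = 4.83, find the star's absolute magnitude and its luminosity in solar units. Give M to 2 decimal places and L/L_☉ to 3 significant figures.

M ≈ 4.98; L/L_☉ ≈ 0.869

d = 1/p = 1000/2.48 mas = 403.2 pc
M = m − 5 log₁₀ d + 5 = 13.01 − 5·2.6055 + 5 = 4.982
M − M_☉ = 4.982 − 4.83 = 0.152
L/L_☉ = 10^(−0.4 × 0.152) = 0.8692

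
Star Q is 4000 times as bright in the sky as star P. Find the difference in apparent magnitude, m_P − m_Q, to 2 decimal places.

m_P − m_Q ≈ 9.01

Pogson: Δm = −2.5 log₁₀(ratio) = −2.5 log₁₀(4000) = −2.5 × 3.6021 = -9.005
Star Q is brighter so has the smaller magnitude: m_P − m_Q is positive.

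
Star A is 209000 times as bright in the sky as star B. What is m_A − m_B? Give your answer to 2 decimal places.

Pogson: Δm = −2.5 log₁₀(ratio) = −2.5 log₁₀(209000) = −2.5 × 5.3201 = -13.300
Star A is brighter, so it has the smaller magnitude: the difference is negative.

m_A − m_B ≈ -13.30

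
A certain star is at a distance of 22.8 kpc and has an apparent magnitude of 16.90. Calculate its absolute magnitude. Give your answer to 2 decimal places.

M ≈ 0.11

d = 22.8 kpc = 22800 pc
5 log₁₀(d/10 pc) = 5 log₁₀(22800) − 5 = 16.790
M = m − 5 log₁₀(d/10) = 16.90 − 16.790 = 0.110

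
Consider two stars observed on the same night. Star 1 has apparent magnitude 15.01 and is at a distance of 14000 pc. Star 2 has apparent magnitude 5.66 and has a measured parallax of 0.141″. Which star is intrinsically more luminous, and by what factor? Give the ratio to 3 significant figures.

Star 1: M = m − 5 log₁₀ d + 5 = 15.01 − 5·4.1461 + 5 = -0.721
Star 2: d = 1/p = 1/0.141″ = 7.092 pc
Star 2: M = m − 5 log₁₀ d + 5 = 5.66 − 5·0.8508 + 5 = 6.406
ΔM = M_1 − M_2 = -0.721 − (6.406) = -7.127; smaller M is more luminous → Star 1.
L ratio = 10^(0.4 |ΔM|) = 10^2.851 = 709.1

Star 1 is more luminous, by a factor of 709.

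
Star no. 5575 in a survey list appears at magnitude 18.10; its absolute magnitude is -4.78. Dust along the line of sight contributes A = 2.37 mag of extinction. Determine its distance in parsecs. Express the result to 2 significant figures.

d ≈ 130000 pc

m − M = 5 log₁₀(d/10 pc) + A  ⇒  18.10 − (-4.78) − 2.37 = 5 log₁₀(d/10)
20.510 = 5 log₁₀(d/10)
log₁₀ d = (m − M − A)/5 + 1 = 5.1020
d = 10^5.1020 = 126500 pc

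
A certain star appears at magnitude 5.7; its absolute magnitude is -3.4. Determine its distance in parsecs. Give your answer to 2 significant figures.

d ≈ 660 pc

Distance modulus: m − M = 5.7 − (-3.4) = 9.100
m − M = 5 log₁₀ d − 5
log₁₀ d = (m − M)/5 + 1 = 2.8200
d = 10^2.8200 = 660.7 pc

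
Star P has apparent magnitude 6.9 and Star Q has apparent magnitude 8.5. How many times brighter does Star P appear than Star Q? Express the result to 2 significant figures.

4.4

Magnitude difference = -1.6
Flux ratio = 10^(−0.4 Δm) = 10^(−0.4 × -1.6) = 10^0.640 = 4.365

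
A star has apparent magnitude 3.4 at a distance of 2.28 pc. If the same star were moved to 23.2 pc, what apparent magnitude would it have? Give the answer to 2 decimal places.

m ≈ 8.44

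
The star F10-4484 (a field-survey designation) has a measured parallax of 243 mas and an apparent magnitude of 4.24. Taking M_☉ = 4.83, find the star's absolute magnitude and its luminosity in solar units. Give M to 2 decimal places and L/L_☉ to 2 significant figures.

d = 1/p = 1000/243 mas = 4.115 pc
M = m − 5 log₁₀ d + 5 = 4.24 − 5·0.6144 + 5 = 6.168
M − M_☉ = 6.168 − 4.83 = 1.338
L/L_☉ = 10^(−0.4 × 1.338) = 0.2916

M ≈ 6.17; L/L_☉ ≈ 0.29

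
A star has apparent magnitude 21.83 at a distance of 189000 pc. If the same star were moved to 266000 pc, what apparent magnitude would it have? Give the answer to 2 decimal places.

Flux ∝ 1/d², so Δm = 5 log₁₀(d₂/d₁) = 5 log₁₀(266000/189000) = 0.742
m₂ = m₁ + Δm = 21.83 + (0.742) = 22.572

m ≈ 22.57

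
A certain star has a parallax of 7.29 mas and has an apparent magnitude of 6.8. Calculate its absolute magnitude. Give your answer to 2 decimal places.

p = 7.29 mas = 7.29×10^-3″ → d = 1/p = 137.2 pc
5 log₁₀(d/10 pc) = 5 log₁₀(137.2) − 5 = 5.686
M = m − 5 log₁₀(d/10) = 6.8 − 5.686 = 1.114

M ≈ 1.11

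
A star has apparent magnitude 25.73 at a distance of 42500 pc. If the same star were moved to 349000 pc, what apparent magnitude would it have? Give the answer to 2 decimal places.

Flux ∝ 1/d², so Δm = 5 log₁₀(d₂/d₁) = 5 log₁₀(349000/42500) = 4.572
m₂ = m₁ + Δm = 25.73 + (4.572) = 30.302

m ≈ 30.30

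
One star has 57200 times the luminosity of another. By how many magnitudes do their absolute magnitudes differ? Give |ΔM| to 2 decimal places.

|ΔM| ≈ 11.89

Pogson: ΔM = −2.5 log₁₀(ratio) = −2.5 log₁₀(57200) = −2.5 × 4.7574 = -11.893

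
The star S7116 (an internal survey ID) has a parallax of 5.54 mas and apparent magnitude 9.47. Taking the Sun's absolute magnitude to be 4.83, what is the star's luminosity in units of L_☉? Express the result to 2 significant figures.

d = 1/p = 1000/5.54 mas = 180.5 pc
M = m − 5 log₁₀ d + 5 = 9.47 − 5·2.2565 + 5 = 3.188
M − M_☉ = 3.188 − 4.83 = -1.642
L/L_☉ = 10^(−0.4 × -1.642) = 4.539

L/L_☉ ≈ 4.5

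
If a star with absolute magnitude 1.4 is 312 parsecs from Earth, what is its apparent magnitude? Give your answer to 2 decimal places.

m = M + 5 log₁₀ d − 5 = 1.4 + 5·2.4942 − 5 = 8.871

m ≈ 8.87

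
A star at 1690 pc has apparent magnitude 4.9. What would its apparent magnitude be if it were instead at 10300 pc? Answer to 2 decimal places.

Flux ∝ 1/d², so Δm = 5 log₁₀(d₂/d₁) = 5 log₁₀(10300/1690) = 3.925
m₂ = m₁ + Δm = 4.9 + (3.925) = 8.825

m ≈ 8.82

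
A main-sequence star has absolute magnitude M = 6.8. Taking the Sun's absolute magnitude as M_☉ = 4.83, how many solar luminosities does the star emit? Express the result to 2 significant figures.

L/L_☉ ≈ 0.16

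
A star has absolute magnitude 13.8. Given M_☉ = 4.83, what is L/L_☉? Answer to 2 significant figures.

M − M_☉ = 13.8 − 4.83 = 8.970
L/L_☉ = 10^(−0.4 (M − M_☉)) = 10^-3.588 = 2.582×10^-4

L/L_☉ ≈ 2.6×10^-4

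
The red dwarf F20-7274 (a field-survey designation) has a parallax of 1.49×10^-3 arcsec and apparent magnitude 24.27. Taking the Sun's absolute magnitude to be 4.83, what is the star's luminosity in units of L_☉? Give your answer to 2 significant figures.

L/L_☉ ≈ 7.5×10^-5

d = 1/p = 1/1.49×10^-3″ = 671.1 pc
M = m − 5 log₁₀ d + 5 = 24.27 − 5·2.8268 + 5 = 15.136
M − M_☉ = 15.136 − 4.83 = 10.306
L/L_☉ = 10^(−0.4 × 10.306) = 7.544×10^-5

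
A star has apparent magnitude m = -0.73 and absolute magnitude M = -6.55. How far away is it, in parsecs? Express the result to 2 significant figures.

d ≈ 150 pc

Distance modulus: m − M = -0.73 − (-6.55) = 5.820
m − M = 5 log₁₀ d − 5
log₁₀ d = (m − M)/5 + 1 = 2.1640
d = 10^2.1640 = 145.9 pc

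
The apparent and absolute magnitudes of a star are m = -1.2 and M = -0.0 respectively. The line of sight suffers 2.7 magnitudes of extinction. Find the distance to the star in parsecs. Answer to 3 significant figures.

d ≈ 1.66 pc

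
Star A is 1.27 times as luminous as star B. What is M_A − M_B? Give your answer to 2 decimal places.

M_A − M_B ≈ -0.26

Pogson: ΔM = −2.5 log₁₀(ratio) = −2.5 log₁₀(1.27) = −2.5 × 0.1038 = -0.260
Star A is brighter, so it has the smaller magnitude: the difference is negative.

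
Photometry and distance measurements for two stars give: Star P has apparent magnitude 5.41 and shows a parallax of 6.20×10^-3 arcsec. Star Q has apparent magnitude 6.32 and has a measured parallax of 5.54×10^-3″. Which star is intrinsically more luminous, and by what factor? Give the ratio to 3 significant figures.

Star P: d = 1/p = 1/6.20×10^-3″ = 161.3 pc
Star P: M = m − 5 log₁₀ d + 5 = 5.41 − 5·2.2076 + 5 = -0.628
Star Q: d = 1/p = 1/5.54×10^-3″ = 180.5 pc
Star Q: M = m − 5 log₁₀ d + 5 = 6.32 − 5·2.2565 + 5 = 0.038
ΔM = M_P − M_Q = -0.628 − (0.038) = -0.666; smaller M is more luminous → Star P.
L ratio = 10^(0.4 |ΔM|) = 10^0.266 = 1.846

Star P is more luminous, by a factor of 1.85.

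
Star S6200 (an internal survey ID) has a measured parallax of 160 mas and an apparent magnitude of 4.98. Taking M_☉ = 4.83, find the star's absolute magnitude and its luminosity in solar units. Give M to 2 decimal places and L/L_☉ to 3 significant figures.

d = 1/p = 1000/160 mas = 6.250 pc
M = m − 5 log₁₀ d + 5 = 4.98 − 5·0.7959 + 5 = 6.001
M − M_☉ = 6.001 − 4.83 = 1.171
L/L_☉ = 10^(−0.4 × 1.171) = 0.3402

M ≈ 6.00; L/L_☉ ≈ 0.340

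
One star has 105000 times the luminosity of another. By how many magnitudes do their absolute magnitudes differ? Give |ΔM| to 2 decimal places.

Pogson: ΔM = −2.5 log₁₀(ratio) = −2.5 log₁₀(105000) = −2.5 × 5.0212 = -12.553

|ΔM| ≈ 12.55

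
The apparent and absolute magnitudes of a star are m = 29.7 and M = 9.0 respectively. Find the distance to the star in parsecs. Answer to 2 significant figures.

μ = m − M = 20.700
m − M = 5 log₁₀ d − 5
log₁₀ d = (m − M)/5 + 1 = 5.1400
d = 10^5.1400 = 138000 pc

d ≈ 140000 pc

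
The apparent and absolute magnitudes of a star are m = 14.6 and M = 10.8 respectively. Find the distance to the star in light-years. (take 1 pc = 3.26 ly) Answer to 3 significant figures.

d ≈ 188 ly

μ = m − M = 3.800
m − M = 5 log₁₀ d − 5
log₁₀ d = (m − M)/5 + 1 = 1.7600
d = 10^1.7600 = 57.54 pc
= 187.6 ly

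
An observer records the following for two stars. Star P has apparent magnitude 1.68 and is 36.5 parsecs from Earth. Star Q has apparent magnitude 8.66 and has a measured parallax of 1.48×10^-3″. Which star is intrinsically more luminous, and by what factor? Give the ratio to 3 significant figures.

Star P: M = m − 5 log₁₀ d + 5 = 1.68 − 5·1.5623 + 5 = -1.131
Star Q: d = 1/p = 1/1.48×10^-3″ = 675.7 pc
Star Q: M = m − 5 log₁₀ d + 5 = 8.66 − 5·2.8297 + 5 = -0.489
ΔM = M_P − M_Q = -1.131 − (-0.489) = -0.643; smaller M is more luminous → Star P.
L ratio = 10^(0.4 |ΔM|) = 10^0.257 = 1.808

Star P is more luminous, by a factor of 1.81.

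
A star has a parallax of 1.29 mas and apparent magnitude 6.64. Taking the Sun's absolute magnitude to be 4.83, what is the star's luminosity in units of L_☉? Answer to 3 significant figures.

d = 1/p = 1000/1.29 mas = 775.2 pc
M = m − 5 log₁₀ d + 5 = 6.64 − 5·2.8894 + 5 = -2.807
M − M_☉ = -2.807 − 4.83 = -7.637
L/L_☉ = 10^(−0.4 × -7.637) = 1135

L/L_☉ ≈ 1130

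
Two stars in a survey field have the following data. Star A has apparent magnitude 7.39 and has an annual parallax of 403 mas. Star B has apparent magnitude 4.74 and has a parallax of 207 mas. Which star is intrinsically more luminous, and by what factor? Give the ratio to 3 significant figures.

Star B is more luminous, by a factor of 43.5.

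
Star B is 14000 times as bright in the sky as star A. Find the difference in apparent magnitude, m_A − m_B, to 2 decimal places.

m_A − m_B ≈ 10.37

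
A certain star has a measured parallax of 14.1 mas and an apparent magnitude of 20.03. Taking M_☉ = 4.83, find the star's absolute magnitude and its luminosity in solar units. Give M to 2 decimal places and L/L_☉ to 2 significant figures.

M ≈ 15.78; L/L_☉ ≈ 4.2×10^-5

d = 1/p = 1000/14.1 mas = 70.92 pc
M = m − 5 log₁₀ d + 5 = 20.03 − 5·1.8508 + 5 = 15.776
M − M_☉ = 15.776 − 4.83 = 10.946
L/L_☉ = 10^(−0.4 × 10.946) = 4.184×10^-5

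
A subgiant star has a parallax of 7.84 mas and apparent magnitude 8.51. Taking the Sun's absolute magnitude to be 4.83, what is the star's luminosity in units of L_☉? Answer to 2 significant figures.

L/L_☉ ≈ 5.5

d = 1/p = 1000/7.84 mas = 127.6 pc
M = m − 5 log₁₀ d + 5 = 8.51 − 5·2.1057 + 5 = 2.982
M − M_☉ = 2.982 − 4.83 = -1.848
L/L_☉ = 10^(−0.4 × -1.848) = 5.487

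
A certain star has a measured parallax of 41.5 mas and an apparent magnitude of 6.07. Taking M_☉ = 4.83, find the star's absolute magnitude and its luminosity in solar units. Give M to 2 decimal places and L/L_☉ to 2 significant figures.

d = 1/p = 1000/41.5 mas = 24.10 pc
M = m − 5 log₁₀ d + 5 = 6.07 − 5·1.3820 + 5 = 4.160
M − M_☉ = 4.160 − 4.83 = -0.670
L/L_☉ = 10^(−0.4 × -0.670) = 1.853

M ≈ 4.16; L/L_☉ ≈ 1.9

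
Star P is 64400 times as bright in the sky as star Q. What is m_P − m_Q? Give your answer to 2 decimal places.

m_P − m_Q ≈ -12.02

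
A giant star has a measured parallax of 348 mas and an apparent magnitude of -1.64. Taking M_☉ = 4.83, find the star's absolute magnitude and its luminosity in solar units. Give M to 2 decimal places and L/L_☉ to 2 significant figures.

M ≈ 1.07; L/L_☉ ≈ 32

d = 1/p = 1000/348 mas = 2.874 pc
M = m − 5 log₁₀ d + 5 = -1.64 − 5·0.4584 + 5 = 1.068
M − M_☉ = 1.068 − 4.83 = -3.762
L/L_☉ = 10^(−0.4 × -3.762) = 31.98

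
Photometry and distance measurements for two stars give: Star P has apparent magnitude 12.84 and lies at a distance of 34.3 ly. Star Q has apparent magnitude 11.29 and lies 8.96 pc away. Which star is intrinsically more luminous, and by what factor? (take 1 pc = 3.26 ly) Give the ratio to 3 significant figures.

Star P: d = 34.3 ly / 3.26 = 10.52 pc
Star P: M = m − 5 log₁₀ d + 5 = 12.84 − 5·1.0221 + 5 = 12.730
Star Q: M = m − 5 log₁₀ d + 5 = 11.29 − 5·0.9523 + 5 = 11.528
ΔM = M_P − M_Q = 12.730 − (11.528) = 1.201; smaller M is more luminous → Star Q.
L ratio = 10^(0.4 |ΔM|) = 10^0.480 = 3.023

Star Q is more luminous, by a factor of 3.02.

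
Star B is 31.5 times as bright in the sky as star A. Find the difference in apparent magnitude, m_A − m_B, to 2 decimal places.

Pogson: Δm = −2.5 log₁₀(ratio) = −2.5 log₁₀(31.5) = −2.5 × 1.4983 = -3.746
Star B is brighter so has the smaller magnitude: m_A − m_B is positive.

m_A − m_B ≈ 3.75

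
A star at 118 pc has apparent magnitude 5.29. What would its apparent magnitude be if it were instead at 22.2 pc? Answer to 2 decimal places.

m ≈ 1.66

Flux ∝ 1/d², so Δm = 5 log₁₀(d₂/d₁) = 5 log₁₀(22.2/118) = -3.628
m₂ = m₁ + Δm = 5.29 + (-3.628) = 1.662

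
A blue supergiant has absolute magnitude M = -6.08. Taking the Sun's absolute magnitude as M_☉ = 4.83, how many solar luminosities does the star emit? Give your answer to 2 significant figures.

L/L_☉ ≈ 23000

M − M_☉ = -6.08 − 4.83 = -10.910
L/L_☉ = 10^(−0.4 (M − M_☉)) = 10^4.364 = 23120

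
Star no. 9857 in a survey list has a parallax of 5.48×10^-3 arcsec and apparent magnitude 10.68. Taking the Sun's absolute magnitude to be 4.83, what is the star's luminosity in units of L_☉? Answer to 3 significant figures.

d = 1/p = 1/5.48×10^-3″ = 182.5 pc
M = m − 5 log₁₀ d + 5 = 10.68 − 5·2.2612 + 5 = 4.374
M − M_☉ = 4.374 − 4.83 = -0.456
L/L_☉ = 10^(−0.4 × -0.456) = 1.522

L/L_☉ ≈ 1.52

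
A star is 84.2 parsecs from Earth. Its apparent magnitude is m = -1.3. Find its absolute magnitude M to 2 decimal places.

M ≈ -5.93

5 log₁₀(d/10 pc) = 5 log₁₀(84.20) − 5 = 4.627
M = m − 5 log₁₀(d/10) = -1.3 − 4.627 = -5.927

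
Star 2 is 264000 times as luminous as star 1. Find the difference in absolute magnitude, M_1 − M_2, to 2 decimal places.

M_1 − M_2 ≈ 13.55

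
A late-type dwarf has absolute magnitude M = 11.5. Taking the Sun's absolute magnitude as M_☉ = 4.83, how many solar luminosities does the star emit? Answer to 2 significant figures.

L/L_☉ ≈ 2.1×10^-3

M − M_☉ = 11.5 − 4.83 = 6.670
L/L_☉ = 10^(−0.4 (M − M_☉)) = 10^-2.668 = 2.148×10^-3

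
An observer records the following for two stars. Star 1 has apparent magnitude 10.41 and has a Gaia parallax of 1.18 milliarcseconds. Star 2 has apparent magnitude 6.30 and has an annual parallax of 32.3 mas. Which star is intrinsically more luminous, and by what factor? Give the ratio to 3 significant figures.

Star 1 is more luminous, by a factor of 17.0.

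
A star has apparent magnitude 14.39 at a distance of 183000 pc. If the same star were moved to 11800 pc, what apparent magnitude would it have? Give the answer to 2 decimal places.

Flux ∝ 1/d², so Δm = 5 log₁₀(d₂/d₁) = 5 log₁₀(11800/183000) = -5.953
m₂ = m₁ + Δm = 14.39 + (-5.953) = 8.437

m ≈ 8.44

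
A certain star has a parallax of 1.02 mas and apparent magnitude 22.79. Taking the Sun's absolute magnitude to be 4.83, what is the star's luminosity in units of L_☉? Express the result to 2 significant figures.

d = 1/p = 1000/1.02 mas = 980.4 pc
M = m − 5 log₁₀ d + 5 = 22.79 − 5·2.9914 + 5 = 12.833
M − M_☉ = 12.833 − 4.83 = 8.003
L/L_☉ = 10^(−0.4 × 8.003) = 6.292×10^-4

L/L_☉ ≈ 6.3×10^-4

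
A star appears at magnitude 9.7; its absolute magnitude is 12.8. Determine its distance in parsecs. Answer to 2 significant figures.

d ≈ 2.4 pc

Distance modulus: m − M = 9.7 − (12.8) = -3.100
m − M = 5 log₁₀ d − 5
log₁₀ d = (m − M)/5 + 1 = 0.3800
d = 10^0.3800 = 2.399 pc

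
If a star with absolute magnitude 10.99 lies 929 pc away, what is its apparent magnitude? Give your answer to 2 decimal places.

m ≈ 20.83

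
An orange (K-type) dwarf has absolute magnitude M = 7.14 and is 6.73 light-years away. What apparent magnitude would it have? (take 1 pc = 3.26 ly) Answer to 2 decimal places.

m ≈ 3.71

d = 6.73 ly / 3.26 = 2.064 pc
m = M + 5 log₁₀ d − 5 = 7.14 + 5·0.3148 − 5 = 3.714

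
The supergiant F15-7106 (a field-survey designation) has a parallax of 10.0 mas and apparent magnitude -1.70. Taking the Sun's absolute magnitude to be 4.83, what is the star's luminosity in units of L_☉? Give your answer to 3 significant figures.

L/L_☉ ≈ 40900

d = 1/p = 1000/10.0 mas = 100.0 pc
M = m − 5 log₁₀ d + 5 = -1.70 − 5·2.0000 + 5 = -6.700
M − M_☉ = -6.700 − 4.83 = -11.530
L/L_☉ = 10^(−0.4 × -11.530) = 40930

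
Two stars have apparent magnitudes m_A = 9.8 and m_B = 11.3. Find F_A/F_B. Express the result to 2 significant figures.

F_A/F_B ≈ 4.0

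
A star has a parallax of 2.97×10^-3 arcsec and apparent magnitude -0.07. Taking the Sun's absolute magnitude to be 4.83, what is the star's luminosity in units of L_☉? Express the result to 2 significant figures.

L/L_☉ ≈ 100000

d = 1/p = 1/2.97×10^-3″ = 336.7 pc
M = m − 5 log₁₀ d + 5 = -0.07 − 5·2.5272 + 5 = -7.706
M − M_☉ = -7.706 − 4.83 = -12.536
L/L_☉ = 10^(−0.4 × -12.536) = 103400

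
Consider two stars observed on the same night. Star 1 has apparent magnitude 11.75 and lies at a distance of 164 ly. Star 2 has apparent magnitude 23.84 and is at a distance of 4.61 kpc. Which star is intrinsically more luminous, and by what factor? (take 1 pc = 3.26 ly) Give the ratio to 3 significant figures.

Star 1: d = 164 ly / 3.26 = 50.31 pc
Star 1: M = m − 5 log₁₀ d + 5 = 11.75 − 5·1.7016 + 5 = 8.242
Star 2: d = 4.61 kpc = 4610 pc
Star 2: M = m − 5 log₁₀ d + 5 = 23.84 − 5·3.6637 + 5 = 10.521
ΔM = M_1 − M_2 = 8.242 − (10.521) = -2.280; smaller M is more luminous → Star 1.
L ratio = 10^(0.4 |ΔM|) = 10^0.912 = 8.163

Star 1 is more luminous, by a factor of 8.16.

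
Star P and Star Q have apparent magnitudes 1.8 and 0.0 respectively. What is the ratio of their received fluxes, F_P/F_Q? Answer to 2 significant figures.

F_P/F_Q ≈ 0.19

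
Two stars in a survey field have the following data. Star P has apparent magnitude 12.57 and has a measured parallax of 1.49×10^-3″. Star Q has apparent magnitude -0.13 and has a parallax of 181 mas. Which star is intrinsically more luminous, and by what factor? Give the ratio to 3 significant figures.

Star P: d = 1/p = 1/1.49×10^-3″ = 671.1 pc
Star P: M = m − 5 log₁₀ d + 5 = 12.57 − 5·2.8268 + 5 = 3.436
Star Q: p = 181 mas = 0.181″ → d = 1/p = 5.525 pc
Star Q: M = m − 5 log₁₀ d + 5 = -0.13 − 5·0.7423 + 5 = 1.158
ΔM = M_P − M_Q = 3.436 − (1.158) = 2.278; smaller M is more luminous → Star Q.
L ratio = 10^(0.4 |ΔM|) = 10^0.911 = 8.147

Star Q is more luminous, by a factor of 8.15.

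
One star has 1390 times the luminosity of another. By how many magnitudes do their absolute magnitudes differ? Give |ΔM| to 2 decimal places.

Pogson: ΔM = −2.5 log₁₀(ratio) = −2.5 log₁₀(1390) = −2.5 × 3.1430 = -7.858

|ΔM| ≈ 7.86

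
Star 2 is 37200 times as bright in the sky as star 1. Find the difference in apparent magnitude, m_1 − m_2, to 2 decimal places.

m_1 − m_2 ≈ 11.43

Pogson: Δm = −2.5 log₁₀(ratio) = −2.5 log₁₀(37200) = −2.5 × 4.5705 = -11.426
Star 2 is brighter so has the smaller magnitude: m_1 − m_2 is positive.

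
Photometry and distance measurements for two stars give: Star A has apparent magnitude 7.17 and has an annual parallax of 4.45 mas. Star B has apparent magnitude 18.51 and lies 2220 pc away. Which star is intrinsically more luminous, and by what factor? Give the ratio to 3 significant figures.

Star A is more luminous, by a factor of 352.

Star A: p = 4.45 mas = 4.45×10^-3″ → d = 1/p = 224.7 pc
Star A: M = m − 5 log₁₀ d + 5 = 7.17 − 5·2.3516 + 5 = 0.412
Star B: M = m − 5 log₁₀ d + 5 = 18.51 − 5·3.3464 + 5 = 6.778
ΔM = M_A − M_B = 0.412 − (6.778) = -6.366; smaller M is more luminous → Star A.
L ratio = 10^(0.4 |ΔM|) = 10^2.547 = 352.0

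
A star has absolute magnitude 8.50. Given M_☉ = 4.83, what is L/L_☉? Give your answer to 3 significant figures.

M − M_☉ = 8.50 − 4.83 = 3.670
L/L_☉ = 10^(−0.4 (M − M_☉)) = 10^-1.468 = 0.03404

L/L_☉ ≈ 0.0340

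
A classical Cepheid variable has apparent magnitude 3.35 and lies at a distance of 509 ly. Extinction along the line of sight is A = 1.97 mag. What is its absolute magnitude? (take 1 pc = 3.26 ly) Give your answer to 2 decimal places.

M ≈ -4.59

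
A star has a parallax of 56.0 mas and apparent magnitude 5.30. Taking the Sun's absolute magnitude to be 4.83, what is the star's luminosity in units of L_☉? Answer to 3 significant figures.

d = 1/p = 1000/56.0 mas = 17.86 pc
M = m − 5 log₁₀ d + 5 = 5.30 − 5·1.2518 + 5 = 4.041
M − M_☉ = 4.041 − 4.83 = -0.789
L/L_☉ = 10^(−0.4 × -0.789) = 2.068

L/L_☉ ≈ 2.07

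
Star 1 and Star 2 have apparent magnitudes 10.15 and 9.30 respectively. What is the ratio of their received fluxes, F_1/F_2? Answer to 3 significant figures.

Magnitude difference = 0.85
Flux ratio = 10^(−0.4 Δm) = 10^(−0.4 × 0.85) = 10^-0.340 = 0.4571

F_1/F_2 ≈ 0.457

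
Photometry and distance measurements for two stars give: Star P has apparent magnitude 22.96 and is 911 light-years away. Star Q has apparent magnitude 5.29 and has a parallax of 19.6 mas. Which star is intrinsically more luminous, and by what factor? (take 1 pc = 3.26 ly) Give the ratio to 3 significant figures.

Star P: d = 911 ly / 3.26 = 279.4 pc
Star P: M = m − 5 log₁₀ d + 5 = 22.96 − 5·2.4463 + 5 = 15.728
Star Q: p = 19.6 mas = 0.0196″ → d = 1/p = 51.02 pc
Star Q: M = m − 5 log₁₀ d + 5 = 5.29 − 5·1.7077 + 5 = 1.751
ΔM = M_P − M_Q = 15.728 − (1.751) = 13.977; smaller M is more luminous → Star Q.
L ratio = 10^(0.4 |ΔM|) = 10^5.591 = 389800

Star Q is more luminous, by a factor of 390000.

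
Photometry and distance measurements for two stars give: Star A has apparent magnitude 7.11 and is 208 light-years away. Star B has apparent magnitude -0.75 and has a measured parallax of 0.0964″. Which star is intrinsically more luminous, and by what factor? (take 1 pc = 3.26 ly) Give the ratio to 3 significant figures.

Star B is more luminous, by a factor of 36.8.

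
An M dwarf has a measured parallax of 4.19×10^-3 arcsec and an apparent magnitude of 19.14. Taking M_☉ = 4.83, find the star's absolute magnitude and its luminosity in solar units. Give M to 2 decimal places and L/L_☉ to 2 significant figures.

M ≈ 12.25; L/L_☉ ≈ 1.1×10^-3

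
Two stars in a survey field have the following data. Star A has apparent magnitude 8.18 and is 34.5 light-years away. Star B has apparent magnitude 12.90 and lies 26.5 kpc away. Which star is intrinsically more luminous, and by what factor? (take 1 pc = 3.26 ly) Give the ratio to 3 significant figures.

Star B is more luminous, by a factor of 81200.

Star A: d = 34.5 ly / 3.26 = 10.58 pc
Star A: M = m − 5 log₁₀ d + 5 = 8.18 − 5·1.0246 + 5 = 8.057
Star B: d = 26.5 kpc = 26500 pc
Star B: M = m − 5 log₁₀ d + 5 = 12.90 − 5·4.4232 + 5 = -4.216
ΔM = M_A − M_B = 8.057 − (-4.216) = 12.273; smaller M is more luminous → Star B.
L ratio = 10^(0.4 |ΔM|) = 10^4.909 = 81150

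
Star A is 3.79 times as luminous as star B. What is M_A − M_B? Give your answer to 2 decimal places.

M_A − M_B ≈ -1.45

Pogson: ΔM = −2.5 log₁₀(ratio) = −2.5 log₁₀(3.79) = −2.5 × 0.5786 = -1.447
Star A is brighter, so it has the smaller magnitude: the difference is negative.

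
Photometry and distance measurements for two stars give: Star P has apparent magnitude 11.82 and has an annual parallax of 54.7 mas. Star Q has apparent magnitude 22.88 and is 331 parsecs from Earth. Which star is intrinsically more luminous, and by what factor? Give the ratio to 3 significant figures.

Star P is more luminous, by a factor of 81.0.

Star P: p = 54.7 mas = 0.0547″ → d = 1/p = 18.28 pc
Star P: M = m − 5 log₁₀ d + 5 = 11.82 − 5·1.2620 + 5 = 10.510
Star Q: M = m − 5 log₁₀ d + 5 = 22.88 − 5·2.5198 + 5 = 15.281
ΔM = M_P − M_Q = 10.510 − (15.281) = -4.771; smaller M is more luminous → Star P.
L ratio = 10^(0.4 |ΔM|) = 10^1.908 = 80.98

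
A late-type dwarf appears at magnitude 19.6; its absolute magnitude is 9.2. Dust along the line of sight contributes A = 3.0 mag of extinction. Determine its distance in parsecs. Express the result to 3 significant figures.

m − M = 5 log₁₀(d/10 pc) + A  ⇒  19.6 − (9.2) − 3.0 = 5 log₁₀(d/10)
7.400 = 5 log₁₀(d/10)
log₁₀ d = (m − M − A)/5 + 1 = 2.4800
d = 10^2.4800 = 302.0 pc

d ≈ 302 pc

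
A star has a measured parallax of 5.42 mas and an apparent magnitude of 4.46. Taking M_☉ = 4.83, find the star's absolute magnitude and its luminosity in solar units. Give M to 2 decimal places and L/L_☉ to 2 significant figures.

M ≈ -1.87; L/L_☉ ≈ 480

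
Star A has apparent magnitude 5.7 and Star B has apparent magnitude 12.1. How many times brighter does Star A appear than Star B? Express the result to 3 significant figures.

Magnitude difference = -6.4
Flux ratio = 10^(−0.4 Δm) = 10^(−0.4 × -6.4) = 10^2.560 = 363.1

363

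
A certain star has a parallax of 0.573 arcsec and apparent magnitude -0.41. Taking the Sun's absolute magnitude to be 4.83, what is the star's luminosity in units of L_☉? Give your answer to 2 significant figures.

d = 1/p = 1/0.573″ = 1.745 pc
M = m − 5 log₁₀ d + 5 = -0.41 − 5·0.2418 + 5 = 3.381
M − M_☉ = 3.381 − 4.83 = -1.449
L/L_☉ = 10^(−0.4 × -1.449) = 3.799

L/L_☉ ≈ 3.8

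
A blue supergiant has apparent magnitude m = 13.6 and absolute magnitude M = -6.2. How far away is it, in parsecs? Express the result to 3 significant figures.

Distance modulus: m − M = 13.6 − (-6.2) = 19.800
m − M = 5 log₁₀ d − 5
log₁₀ d = (m − M)/5 + 1 = 4.9600
d = 10^4.9600 = 91200 pc

d ≈ 91200 pc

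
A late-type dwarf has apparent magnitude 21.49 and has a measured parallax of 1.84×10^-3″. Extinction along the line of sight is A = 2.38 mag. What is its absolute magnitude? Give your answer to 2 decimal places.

d = 1/p = 1/1.84×10^-3″ = 543.5 pc
5 log₁₀(d/10 pc) = 5 log₁₀(543.5) − 5 = 8.676
M = m − 5 log₁₀(d/10) − A = 21.49 − 8.676 − 2.38 = 10.434

M ≈ 10.43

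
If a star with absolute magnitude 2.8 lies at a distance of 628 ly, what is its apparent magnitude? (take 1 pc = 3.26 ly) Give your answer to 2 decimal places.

m ≈ 9.22

d = 628 ly / 3.26 = 192.6 pc
m = M + 5 log₁₀ d − 5 = 2.8 + 5·2.2847 − 5 = 9.224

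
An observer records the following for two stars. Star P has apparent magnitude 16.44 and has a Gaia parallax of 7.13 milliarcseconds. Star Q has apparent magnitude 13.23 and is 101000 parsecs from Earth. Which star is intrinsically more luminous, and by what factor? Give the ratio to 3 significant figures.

Star Q is more luminous, by a factor of 9.97×10^6.

Star P: p = 7.13 mas = 7.13×10^-3″ → d = 1/p = 140.3 pc
Star P: M = m − 5 log₁₀ d + 5 = 16.44 − 5·2.1469 + 5 = 10.705
Star Q: M = m − 5 log₁₀ d + 5 = 13.23 − 5·5.0043 + 5 = -6.792
ΔM = M_P − M_Q = 10.705 − (-6.792) = 17.497; smaller M is more luminous → Star Q.
L ratio = 10^(0.4 |ΔM|) = 10^6.999 = 9.973×10^6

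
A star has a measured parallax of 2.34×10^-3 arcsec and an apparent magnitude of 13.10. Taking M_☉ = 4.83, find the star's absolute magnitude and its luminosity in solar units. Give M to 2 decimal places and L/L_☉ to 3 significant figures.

M ≈ 4.95; L/L_☉ ≈ 0.899

d = 1/p = 1/2.34×10^-3″ = 427.4 pc
M = m − 5 log₁₀ d + 5 = 13.10 − 5·2.6308 + 5 = 4.946
M − M_☉ = 4.946 − 4.83 = 0.116
L/L_☉ = 10^(−0.4 × 0.116) = 0.8986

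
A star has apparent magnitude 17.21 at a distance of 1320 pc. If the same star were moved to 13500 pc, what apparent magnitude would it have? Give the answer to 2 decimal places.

Flux ∝ 1/d², so Δm = 5 log₁₀(d₂/d₁) = 5 log₁₀(13500/1320) = 5.049
m₂ = m₁ + Δm = 17.21 + (5.049) = 22.259

m ≈ 22.26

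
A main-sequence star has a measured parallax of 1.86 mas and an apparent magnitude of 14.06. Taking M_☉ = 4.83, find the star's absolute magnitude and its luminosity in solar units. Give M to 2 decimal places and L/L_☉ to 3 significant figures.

M ≈ 5.41; L/L_☉ ≈ 0.587

d = 1/p = 1000/1.86 mas = 537.6 pc
M = m − 5 log₁₀ d + 5 = 14.06 − 5·2.7305 + 5 = 5.408
M − M_☉ = 5.408 − 4.83 = 0.578
L/L_☉ = 10^(−0.4 × 0.578) = 0.5875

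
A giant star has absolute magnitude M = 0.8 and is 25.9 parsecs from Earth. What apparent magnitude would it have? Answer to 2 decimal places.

m = M + 5 log₁₀ d − 5 = 0.8 + 5·1.4133 − 5 = 2.866

m ≈ 2.87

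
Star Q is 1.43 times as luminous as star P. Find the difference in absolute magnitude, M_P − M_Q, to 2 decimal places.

Pogson: ΔM = −2.5 log₁₀(ratio) = −2.5 log₁₀(1.43) = −2.5 × 0.1553 = -0.388
Star Q is brighter so has the smaller magnitude: M_P − M_Q is positive.

M_P − M_Q ≈ 0.39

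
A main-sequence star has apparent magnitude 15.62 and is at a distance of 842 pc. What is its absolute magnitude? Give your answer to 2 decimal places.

M ≈ 5.99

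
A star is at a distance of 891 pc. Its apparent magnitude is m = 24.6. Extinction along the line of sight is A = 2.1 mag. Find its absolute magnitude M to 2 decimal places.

M ≈ 12.75

5 log₁₀(d/10 pc) = 5 log₁₀(891.0) − 5 = 9.749
M = m − 5 log₁₀(d/10) − A = 24.6 − 9.749 − 2.1 = 12.751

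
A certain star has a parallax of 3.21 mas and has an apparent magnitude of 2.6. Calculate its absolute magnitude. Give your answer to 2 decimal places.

M ≈ -4.87

p = 3.21 mas = 3.21×10^-3″ → d = 1/p = 311.5 pc
5 log₁₀(d/10 pc) = 5 log₁₀(311.5) − 5 = 7.467
M = m − 5 log₁₀(d/10) = 2.6 − 7.467 = -4.867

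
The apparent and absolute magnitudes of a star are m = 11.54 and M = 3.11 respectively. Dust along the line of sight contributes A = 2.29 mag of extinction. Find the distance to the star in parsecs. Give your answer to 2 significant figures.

m − M = 5 log₁₀(d/10 pc) + A  ⇒  11.54 − (3.11) − 2.29 = 5 log₁₀(d/10)
6.140 = 5 log₁₀(d/10)
log₁₀ d = (m − M − A)/5 + 1 = 2.2280
d = 10^2.2280 = 169.0 pc

d ≈ 170 pc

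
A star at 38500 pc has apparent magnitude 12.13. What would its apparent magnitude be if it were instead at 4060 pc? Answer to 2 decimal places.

Flux ∝ 1/d², so Δm = 5 log₁₀(d₂/d₁) = 5 log₁₀(4060/38500) = -4.885
m₂ = m₁ + Δm = 12.13 + (-4.885) = 7.245

m ≈ 7.25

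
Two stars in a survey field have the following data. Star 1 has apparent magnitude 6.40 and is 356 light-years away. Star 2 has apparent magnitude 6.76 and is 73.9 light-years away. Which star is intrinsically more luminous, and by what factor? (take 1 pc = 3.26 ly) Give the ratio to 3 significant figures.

Star 1: d = 356 ly / 3.26 = 109.2 pc
Star 1: M = m − 5 log₁₀ d + 5 = 6.40 − 5·2.0382 + 5 = 1.209
Star 2: d = 73.9 ly / 3.26 = 22.67 pc
Star 2: M = m − 5 log₁₀ d + 5 = 6.76 − 5·1.3554 + 5 = 4.983
ΔM = M_1 − M_2 = 1.209 − (4.983) = -3.774; smaller M is more luminous → Star 1.
L ratio = 10^(0.4 |ΔM|) = 10^1.510 = 32.33

Star 1 is more luminous, by a factor of 32.3.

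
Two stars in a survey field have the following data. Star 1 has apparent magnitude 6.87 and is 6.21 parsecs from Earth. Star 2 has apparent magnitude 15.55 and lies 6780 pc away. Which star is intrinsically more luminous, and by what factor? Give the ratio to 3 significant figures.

Star 1: M = m − 5 log₁₀ d + 5 = 6.87 − 5·0.7931 + 5 = 7.905
Star 2: M = m − 5 log₁₀ d + 5 = 15.55 − 5·3.8312 + 5 = 1.394
ΔM = M_1 − M_2 = 7.905 − (1.394) = 6.511; smaller M is more luminous → Star 2.
L ratio = 10^(0.4 |ΔM|) = 10^2.604 = 402.0

Star 2 is more luminous, by a factor of 402.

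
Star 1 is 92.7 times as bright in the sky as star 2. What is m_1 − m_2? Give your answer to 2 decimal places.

Pogson: Δm = −2.5 log₁₀(ratio) = −2.5 log₁₀(92.7) = −2.5 × 1.9671 = -4.918
Star 1 is brighter, so it has the smaller magnitude: the difference is negative.

m_1 − m_2 ≈ -4.92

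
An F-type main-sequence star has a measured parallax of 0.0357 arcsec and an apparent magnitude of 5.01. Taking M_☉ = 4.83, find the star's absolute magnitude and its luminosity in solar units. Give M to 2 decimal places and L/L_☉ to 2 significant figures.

d = 1/p = 1/0.0357″ = 28.01 pc
M = m − 5 log₁₀ d + 5 = 5.01 − 5·1.4473 + 5 = 2.773
M − M_☉ = 2.773 − 4.83 = -2.057
L/L_☉ = 10^(−0.4 × -2.057) = 6.648

M ≈ 2.77; L/L_☉ ≈ 6.6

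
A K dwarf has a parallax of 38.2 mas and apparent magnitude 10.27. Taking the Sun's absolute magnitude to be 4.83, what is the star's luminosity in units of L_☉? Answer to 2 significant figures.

L/L_☉ ≈ 0.046

d = 1/p = 1000/38.2 mas = 26.18 pc
M = m − 5 log₁₀ d + 5 = 10.27 − 5·1.4179 + 5 = 8.180
M − M_☉ = 8.180 − 4.83 = 3.350
L/L_☉ = 10^(−0.4 × 3.350) = 0.04570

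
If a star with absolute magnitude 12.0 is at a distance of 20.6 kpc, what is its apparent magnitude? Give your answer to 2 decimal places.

m ≈ 28.57

d = 20.6 kpc = 20600 pc
m = M + 5 log₁₀ d − 5 = 12.0 + 5·4.3139 − 5 = 28.569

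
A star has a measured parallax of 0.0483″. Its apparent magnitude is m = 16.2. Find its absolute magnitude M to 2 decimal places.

M ≈ 14.62

d = 1/p = 1/0.0483″ = 20.70 pc
5 log₁₀(d/10 pc) = 5 log₁₀(20.70) − 5 = 1.580
M = m − 5 log₁₀(d/10) = 16.2 − 1.580 = 14.620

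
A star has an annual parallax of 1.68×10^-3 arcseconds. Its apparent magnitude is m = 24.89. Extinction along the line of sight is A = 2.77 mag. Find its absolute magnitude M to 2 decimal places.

d = 1/p = 1/1.68×10^-3″ = 595.2 pc
5 log₁₀(d/10 pc) = 5 log₁₀(595.2) − 5 = 8.873
M = m − 5 log₁₀(d/10) − A = 24.89 − 8.873 − 2.77 = 13.247

M ≈ 13.25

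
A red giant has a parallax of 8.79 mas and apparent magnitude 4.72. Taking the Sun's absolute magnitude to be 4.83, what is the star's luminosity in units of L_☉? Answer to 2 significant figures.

L/L_☉ ≈ 140

d = 1/p = 1000/8.79 mas = 113.8 pc
M = m − 5 log₁₀ d + 5 = 4.72 − 5·2.0560 + 5 = -0.560
M − M_☉ = -0.560 − 4.83 = -5.390
L/L_☉ = 10^(−0.4 × -5.390) = 143.2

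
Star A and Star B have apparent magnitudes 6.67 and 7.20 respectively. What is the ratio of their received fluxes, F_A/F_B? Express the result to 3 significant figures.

Magnitude difference = -0.53
Flux ratio = 10^(−0.4 Δm) = 10^(−0.4 × -0.53) = 10^0.212 = 1.629

F_A/F_B ≈ 1.63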